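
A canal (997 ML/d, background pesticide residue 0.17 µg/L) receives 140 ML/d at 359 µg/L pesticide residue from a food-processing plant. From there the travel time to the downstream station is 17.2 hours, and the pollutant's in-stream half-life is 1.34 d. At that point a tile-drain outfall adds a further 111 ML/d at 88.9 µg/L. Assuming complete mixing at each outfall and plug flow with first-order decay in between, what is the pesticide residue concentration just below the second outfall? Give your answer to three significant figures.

After mixing, C = (997.0·0.1700 + 140.0·359.0) / 1137 = 50430/1137 = 44.35 µg/L; combined flow 1137 ML/d.
Half-life 1.34 d → k = ln 2 / 1.34 = 0.5173 d⁻¹.
First-order decay: C = 44.35·exp(−k·t) = 44.35·0.6902 = 30.61 µg/L.
Second outfall: C = (1137·30.61 + 111.0·88.90)/1248 = 35.80 µg/L.

35.8 µg/L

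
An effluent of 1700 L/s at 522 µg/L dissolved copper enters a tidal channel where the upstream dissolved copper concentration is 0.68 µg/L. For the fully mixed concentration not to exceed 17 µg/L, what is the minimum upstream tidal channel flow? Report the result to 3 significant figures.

Set C_mix = 17: (Q·0.6800 + 1700·522.0) / (Q + 1700) = 17
→ Q = 1700·(522.0 − 17)/(17 − 0.6800) = 52600 L/s.

52600 L/s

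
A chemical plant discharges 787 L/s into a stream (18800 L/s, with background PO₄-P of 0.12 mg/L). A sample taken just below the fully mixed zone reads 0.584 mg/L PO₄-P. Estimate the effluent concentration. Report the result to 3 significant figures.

11.7 mg/L

Mass balance: 18800·0.1200 + 787.0·Cₑ = 19590·0.5840
→ Cₑ = (19590·0.5840 − 18800·0.1200) / 787.0 = 11.67 mg/L.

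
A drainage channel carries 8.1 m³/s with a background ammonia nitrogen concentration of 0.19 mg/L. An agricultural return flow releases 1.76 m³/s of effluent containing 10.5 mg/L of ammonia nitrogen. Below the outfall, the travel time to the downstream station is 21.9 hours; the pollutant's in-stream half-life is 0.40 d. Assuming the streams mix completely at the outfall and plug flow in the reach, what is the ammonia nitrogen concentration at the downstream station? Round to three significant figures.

After mixing, C = (8.100·0.1900 + 1.760·10.50) / 9.860 = 20.02/9.860 = 2.030 mg/L.
Half-life 0.40 d → k = ln 2 / 0.40 = 1.733 d⁻¹.
Applying C = C₀e^(−kt): 2.030 × 0.2057 = 0.4177 mg/L.

0.418 mg/L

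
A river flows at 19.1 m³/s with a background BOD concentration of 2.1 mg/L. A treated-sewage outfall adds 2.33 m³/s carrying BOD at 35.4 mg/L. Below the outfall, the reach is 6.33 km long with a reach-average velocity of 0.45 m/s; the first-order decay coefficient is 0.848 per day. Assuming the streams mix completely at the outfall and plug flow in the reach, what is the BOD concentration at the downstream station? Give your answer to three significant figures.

4.98 mg/L

Conservation of mass: C = (19.10·2.100 + 2.330·35.40) / 21.43 = 122.6/21.43 = 5.721 mg/L.
Travel time t = 6.33·1000 / 0.45 = 14070 s = 3.907 h.
First-order decay: C = 5.721·exp(−k·t) = 5.721·0.8710 = 4.983 mg/L.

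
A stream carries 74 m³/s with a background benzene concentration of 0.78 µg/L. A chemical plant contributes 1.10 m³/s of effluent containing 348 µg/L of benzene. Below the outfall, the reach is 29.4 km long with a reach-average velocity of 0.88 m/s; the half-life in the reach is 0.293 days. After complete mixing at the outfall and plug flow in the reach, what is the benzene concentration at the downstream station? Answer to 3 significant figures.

After mixing, C = (74.00·0.7800 + 1.100·348.0) / 75.10 = 440.5/75.10 = 5.866 µg/L.
Travel time t = 29.4·1000 / 0.88 = 33410 s = 9.280 h.
Half-life 0.293 d → k = ln 2 / 0.293 = 2.366 d⁻¹.
After decay, C = 5.866 × e^(−kt) = 5.866 × 0.4006 = 2.350 µg/L.

2.35 µg/L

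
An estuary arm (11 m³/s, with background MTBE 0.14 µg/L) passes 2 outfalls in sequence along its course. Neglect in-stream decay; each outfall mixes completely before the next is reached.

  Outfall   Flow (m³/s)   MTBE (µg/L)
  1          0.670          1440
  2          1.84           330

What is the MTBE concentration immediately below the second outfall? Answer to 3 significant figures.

116 µg/L

After outfall 1: Q = 11.00 + 0.6700 = 11.67 m³/s; C = (11.00·0.1400 + 0.6700·1440)/11.67 = 82.81 µg/L.
After outfall 2: Q = 11.67 + 1.840 = 13.51 m³/s; C = (11.67·82.81 + 1.840·330.0)/13.51 = 116.5 µg/L.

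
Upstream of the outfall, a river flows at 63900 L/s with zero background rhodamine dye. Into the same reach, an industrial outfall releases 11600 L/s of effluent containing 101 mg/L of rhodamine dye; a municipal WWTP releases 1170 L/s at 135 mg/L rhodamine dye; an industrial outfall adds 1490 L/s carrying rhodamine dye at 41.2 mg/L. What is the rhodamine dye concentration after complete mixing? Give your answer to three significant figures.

After mixing, C = (63900·0 + 11600·101.0 + 1170·135.0 + 1490·41.20) / 78160 = 1391000/78160 = 17.80 mg/L.

17.8 mg/L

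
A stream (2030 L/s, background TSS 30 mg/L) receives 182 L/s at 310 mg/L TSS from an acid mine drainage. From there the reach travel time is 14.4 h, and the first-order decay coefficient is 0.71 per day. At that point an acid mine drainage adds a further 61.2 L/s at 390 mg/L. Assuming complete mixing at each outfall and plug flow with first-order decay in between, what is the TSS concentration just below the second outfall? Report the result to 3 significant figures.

After mixing, C = (2030·30.00 + 182.0·310.0) / 2212 = 117300/2212 = 53.04 mg/L; combined flow 2212 L/s.
Applying C = C₀e^(−kt): 53.04 × 0.6531 = 34.64 mg/L.
At the second outfall, C = (2212·34.64 + 61.20·390.0) / (2212 + 61.20) = 44.21 mg/L.

44.2 mg/L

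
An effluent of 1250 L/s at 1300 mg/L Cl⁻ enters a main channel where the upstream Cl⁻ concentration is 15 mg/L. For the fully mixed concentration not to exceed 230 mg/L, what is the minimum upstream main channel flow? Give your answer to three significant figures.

Set C_mix = 230: (Q·15.00 + 1250·1300) / (Q + 1250) = 230
→ Q = 1250·(1300 − 230)/(230 − 15.00) = 6221 L/s.

6220 L/s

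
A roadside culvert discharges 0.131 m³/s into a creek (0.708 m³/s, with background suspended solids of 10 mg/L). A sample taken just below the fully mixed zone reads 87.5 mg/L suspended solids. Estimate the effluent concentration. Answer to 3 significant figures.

Mass balance: 0.7080·10.00 + 0.1310·Cₑ = 0.8390·87.50
→ Cₑ = (0.8390·87.50 − 0.7080·10.00) / 0.1310 = 506.4 mg/L.

506 mg/L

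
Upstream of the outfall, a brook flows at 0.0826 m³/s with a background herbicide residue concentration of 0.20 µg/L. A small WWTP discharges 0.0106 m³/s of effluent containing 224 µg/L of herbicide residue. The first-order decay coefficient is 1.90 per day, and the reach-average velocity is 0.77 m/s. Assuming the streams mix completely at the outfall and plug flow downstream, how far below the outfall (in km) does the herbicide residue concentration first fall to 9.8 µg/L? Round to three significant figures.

33.7 km

Conservation of mass: C = (0.08260·0.2000 + 0.01060·224.0) / 0.09320 = 2.391/0.09320 = 25.65 µg/L.
Set 25.65·exp(−k·t) = 9.8 → t = ln(25.65/9.8)/k = 43760 s = 12.16 h.
Distance = v·t = 0.77·43760 = 33690 m = 33.69 km.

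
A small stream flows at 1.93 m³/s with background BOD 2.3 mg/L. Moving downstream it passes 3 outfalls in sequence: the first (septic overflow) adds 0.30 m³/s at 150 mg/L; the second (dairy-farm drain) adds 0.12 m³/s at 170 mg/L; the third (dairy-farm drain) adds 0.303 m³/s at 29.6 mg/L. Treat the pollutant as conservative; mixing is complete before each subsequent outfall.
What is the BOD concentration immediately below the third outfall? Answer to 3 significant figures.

29.7 mg/L

After outfall 1: Q = 1.930 + 0.3000 = 2.230 m³/s; C = (1.930·2.300 + 0.3000·150.0)/2.230 = 22.17 mg/L.
After outfall 2: Q = 2.230 + 0.1200 = 2.350 m³/s; C = (2.230·22.17 + 0.1200·170.0)/2.350 = 29.72 mg/L.
After outfall 3: Q = 2.350 + 0.3030 = 2.653 m³/s; C = (2.350·29.72 + 0.3030·29.60)/2.653 = 29.71 mg/L.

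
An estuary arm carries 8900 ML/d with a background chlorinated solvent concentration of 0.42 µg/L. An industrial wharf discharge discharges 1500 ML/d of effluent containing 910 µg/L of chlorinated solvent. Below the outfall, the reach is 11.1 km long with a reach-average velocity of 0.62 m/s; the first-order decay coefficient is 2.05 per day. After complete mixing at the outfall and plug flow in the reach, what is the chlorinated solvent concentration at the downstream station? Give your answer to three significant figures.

86.1 µg/L

Flow-weighted average: C = (8900·0.4200 + 1500·910.0) / 10400 = 1369000/10400 = 131.6 µg/L.
Travel time t = 11.1·1000 / 0.62 = 17900 s = 4.973 h.
First-order decay: C = 131.6·exp(−k·t) = 131.6·0.6539 = 86.06 µg/L.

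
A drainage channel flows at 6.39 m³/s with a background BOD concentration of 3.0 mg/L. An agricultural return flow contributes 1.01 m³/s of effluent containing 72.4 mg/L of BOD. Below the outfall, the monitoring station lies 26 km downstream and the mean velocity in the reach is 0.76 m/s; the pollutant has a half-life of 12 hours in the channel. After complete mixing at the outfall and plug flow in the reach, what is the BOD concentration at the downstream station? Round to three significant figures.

Mixed concentration C = ΣQC/ΣQ = (6.390·3.000 + 1.010·72.40) / 7.400 = 92.29/7.400 = 12.47 mg/L.
Travel time t = 26·1000 / 0.76 = 34210 s = 9.503 h.
Half-life 12 h → k = ln 2 / 12 = 0.05776 h⁻¹ = 1.386 d⁻¹.
Decay over the reach: 12.47·exp(−kt) = 12.47·0.5776 = 7.204 mg/L.

7.20 mg/L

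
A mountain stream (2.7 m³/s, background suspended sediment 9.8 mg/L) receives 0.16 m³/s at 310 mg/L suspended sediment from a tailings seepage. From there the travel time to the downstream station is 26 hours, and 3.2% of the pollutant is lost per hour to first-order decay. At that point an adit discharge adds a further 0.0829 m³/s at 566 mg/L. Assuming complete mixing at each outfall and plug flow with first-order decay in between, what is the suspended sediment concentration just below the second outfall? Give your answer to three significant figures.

Mass balance: C = (2.700·9.800 + 0.1600·310.0) / 2.860 = 76.06/2.860 = 26.59 mg/L; combined flow 2.860 m³/s.
3.2%/h lost → k = −ln(1 − 0.032) = 0.03252 h⁻¹.
Decay over the reach: 26.59·exp(−kt) = 26.59·0.4293 = 11.42 mg/L.
Second outfall: C = (2.860·11.42 + 0.08290·566.0)/2.943 = 27.04 mg/L.

27.0 mg/L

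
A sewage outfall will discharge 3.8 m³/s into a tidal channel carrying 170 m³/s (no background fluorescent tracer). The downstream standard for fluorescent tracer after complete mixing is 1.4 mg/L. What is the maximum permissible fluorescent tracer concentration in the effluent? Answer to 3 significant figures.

At the limit, (Qr·Cr + Qe·Cₑ)/(Qr + Qe) = 1.4:
Cₑ = (173.8·1.4 − 170.0·0) / 3.800 = 64.03 mg/L.

64.0 mg/L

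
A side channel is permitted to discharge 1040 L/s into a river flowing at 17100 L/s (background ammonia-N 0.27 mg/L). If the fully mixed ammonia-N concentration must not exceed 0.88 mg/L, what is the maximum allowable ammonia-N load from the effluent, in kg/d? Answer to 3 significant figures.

Mass balance at the limit: 17100·0.2700 + 1040·Cₑ = 18140·0.88 → Cₑ = 10.91 mg/L.
1040 L/s = 1.040 m³/s. Load = 1.040 m³/s × 10.91 g/m³ × 86 400 s/d = 980.3 kg/d.

980 kg/d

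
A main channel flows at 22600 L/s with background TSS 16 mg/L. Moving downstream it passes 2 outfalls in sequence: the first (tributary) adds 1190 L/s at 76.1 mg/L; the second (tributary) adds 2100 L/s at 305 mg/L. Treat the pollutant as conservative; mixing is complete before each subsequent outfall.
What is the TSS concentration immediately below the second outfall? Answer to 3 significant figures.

42.2 mg/L

After outfall 1: Q = 22600 + 1190 = 23790 L/s; C = (22600·16.00 + 1190·76.10)/23790 = 19.01 mg/L.
After outfall 2: Q = 23790 + 2100 = 25890 L/s; C = (23790·19.01 + 2100·305.0)/25890 = 42.20 mg/L.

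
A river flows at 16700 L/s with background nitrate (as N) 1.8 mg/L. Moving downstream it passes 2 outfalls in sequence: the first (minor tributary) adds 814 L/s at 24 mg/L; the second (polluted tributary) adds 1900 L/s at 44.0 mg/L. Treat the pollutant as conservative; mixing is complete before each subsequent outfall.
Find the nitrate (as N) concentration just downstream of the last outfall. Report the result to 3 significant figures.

Outfall 1: combined Q = 17510 L/s; C = (16700·1.800 + 814.0·24.00)/17510 = 2.832 mg/L.
Outfall 2: combined Q = 19410 L/s; C = (17510·2.832 + 1900·44.00)/19410 = 6.861 mg/L.

6.86 mg/L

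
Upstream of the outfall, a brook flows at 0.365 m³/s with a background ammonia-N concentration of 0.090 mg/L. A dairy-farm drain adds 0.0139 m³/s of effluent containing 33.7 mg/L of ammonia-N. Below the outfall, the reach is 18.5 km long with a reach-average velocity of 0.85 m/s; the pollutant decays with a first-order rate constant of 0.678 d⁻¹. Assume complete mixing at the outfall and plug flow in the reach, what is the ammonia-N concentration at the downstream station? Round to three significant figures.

Conservation of mass: C = (0.3650·0.09000 + 0.01390·33.70) / 0.3789 = 0.5013/0.3789 = 1.323 mg/L.
Travel time t = 18.5·1000 / 0.85 = 21760 s = 6.046 h.
First-order decay: C = 1.323·exp(−k·t) = 1.323·0.8430 = 1.115 mg/L.

1.12 mg/L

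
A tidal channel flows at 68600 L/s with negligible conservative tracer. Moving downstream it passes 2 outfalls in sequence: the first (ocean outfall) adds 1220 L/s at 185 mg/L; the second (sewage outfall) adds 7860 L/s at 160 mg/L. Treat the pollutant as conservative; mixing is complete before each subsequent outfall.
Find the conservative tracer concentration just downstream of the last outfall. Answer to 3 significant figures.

After outfall 1: Q = 68600 + 1220 = 69820 L/s; C = (68600·0 + 1220·185.0)/69820 = 3.233 mg/L.
After outfall 2: Q = 69820 + 7860 = 77680 L/s; C = (69820·3.233 + 7860·160.0)/77680 = 19.10 mg/L.

19.1 mg/L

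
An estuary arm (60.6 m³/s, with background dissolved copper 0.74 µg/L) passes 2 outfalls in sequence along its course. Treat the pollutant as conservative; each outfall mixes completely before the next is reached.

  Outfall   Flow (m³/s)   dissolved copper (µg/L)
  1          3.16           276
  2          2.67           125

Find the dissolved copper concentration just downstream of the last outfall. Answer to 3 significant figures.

Outfall 1: combined Q = 63.76 m³/s; C = (60.60·0.7400 + 3.160·276.0)/63.76 = 14.38 µg/L.
Outfall 2: combined Q = 66.43 m³/s; C = (63.76·14.38 + 2.670·125.0)/66.43 = 18.83 µg/L.

18.8 µg/L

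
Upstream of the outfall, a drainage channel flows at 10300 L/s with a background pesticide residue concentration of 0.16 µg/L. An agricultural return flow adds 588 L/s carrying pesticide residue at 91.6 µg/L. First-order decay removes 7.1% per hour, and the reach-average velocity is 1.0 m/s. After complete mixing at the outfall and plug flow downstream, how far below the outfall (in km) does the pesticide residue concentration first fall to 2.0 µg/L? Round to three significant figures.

After mixing, C = (10300·0.1600 + 588.0·91.60) / 10890 = 55510/10890 = 5.098 µg/L.
7.1%/h lost → k = −ln(1 − 0.071) = 0.07365 h⁻¹.
Set 5.098·exp(−k·t) = 2.0 → t = ln(5.098/2.0)/k = 45740 s = 12.71 h.
Distance = v·t = 1.0·45740 = 45740 m = 45.74 km.

45.7 km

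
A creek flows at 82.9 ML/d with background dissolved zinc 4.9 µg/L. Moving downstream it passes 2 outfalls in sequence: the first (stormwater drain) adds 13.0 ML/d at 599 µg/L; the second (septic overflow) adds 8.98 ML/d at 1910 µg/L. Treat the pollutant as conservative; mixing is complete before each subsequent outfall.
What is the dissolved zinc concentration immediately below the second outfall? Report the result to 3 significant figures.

242 µg/L

Outfall 1: combined Q = 95.90 ML/d; C = (82.90·4.900 + 13.00·599.0)/95.90 = 85.43 µg/L.
Outfall 2: combined Q = 104.9 ML/d; C = (95.90·85.43 + 8.980·1910)/104.9 = 241.7 µg/L.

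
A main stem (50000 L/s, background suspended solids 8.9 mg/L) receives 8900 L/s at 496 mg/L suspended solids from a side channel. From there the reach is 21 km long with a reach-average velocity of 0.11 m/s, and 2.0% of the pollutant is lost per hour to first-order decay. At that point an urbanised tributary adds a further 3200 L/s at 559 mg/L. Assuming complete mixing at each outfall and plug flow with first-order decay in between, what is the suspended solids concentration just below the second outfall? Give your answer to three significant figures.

Mass balance: C = (50000·8.900 + 8900·496.0) / 58900 = 4859000/58900 = 82.50 mg/L; combined flow 58900 L/s.
Travel time t = 21·1000 / 0.11 = 190900 s = 53.03 h.
2.0%/h lost → k = −ln(1 − 0.02) = 0.02020 h⁻¹.
Applying C = C₀e^(−kt): 82.50 × 0.3425 = 28.26 mg/L.
At the second outfall, C = (58900·28.26 + 3200·559.0) / (58900 + 3200) = 55.61 mg/L.

55.6 mg/L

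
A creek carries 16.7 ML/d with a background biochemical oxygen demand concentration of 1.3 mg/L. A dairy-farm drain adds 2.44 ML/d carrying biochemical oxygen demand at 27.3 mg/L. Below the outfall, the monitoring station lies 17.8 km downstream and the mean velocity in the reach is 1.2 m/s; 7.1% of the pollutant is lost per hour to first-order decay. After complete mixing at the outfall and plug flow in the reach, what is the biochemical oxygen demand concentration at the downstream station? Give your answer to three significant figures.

3.41 mg/L

Mixed concentration C = ΣQC/ΣQ = (16.70·1.300 + 2.440·27.30) / 19.14 = 88.32/19.14 = 4.615 mg/L.
Travel time t = 17.8·1000 / 1.2 = 14830 s = 4.120 h.
7.1%/h lost → k = −ln(1 − 0.071) = 0.07365 h⁻¹.
Applying C = C₀e^(−kt): 4.615 × 0.7383 = 3.407 mg/L.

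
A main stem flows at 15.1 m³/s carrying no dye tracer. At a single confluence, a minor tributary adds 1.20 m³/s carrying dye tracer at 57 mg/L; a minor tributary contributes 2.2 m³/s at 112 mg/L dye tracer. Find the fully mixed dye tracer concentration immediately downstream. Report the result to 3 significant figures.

17.0 mg/L

After mixing, C = (15.10·0 + 1.200·57.00 + 2.200·112.0) / 18.50 = 314.8/18.50 = 17.02 mg/L.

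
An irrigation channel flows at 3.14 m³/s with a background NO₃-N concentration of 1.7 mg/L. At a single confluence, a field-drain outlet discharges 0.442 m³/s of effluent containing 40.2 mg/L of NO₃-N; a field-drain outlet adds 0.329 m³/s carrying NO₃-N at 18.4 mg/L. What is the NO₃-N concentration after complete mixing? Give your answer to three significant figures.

7.46 mg/L

Mass balance: C = (3.140·1.700 + 0.4420·40.20 + 0.3290·18.40) / 3.911 = 29.16/3.911 = 7.456 mg/L.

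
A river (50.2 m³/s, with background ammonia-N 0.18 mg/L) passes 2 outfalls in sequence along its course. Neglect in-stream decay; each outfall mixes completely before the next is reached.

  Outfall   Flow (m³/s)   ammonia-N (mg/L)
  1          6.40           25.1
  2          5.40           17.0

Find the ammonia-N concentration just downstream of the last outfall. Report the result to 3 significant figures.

After outfall 1: Q = 50.20 + 6.400 = 56.60 m³/s; C = (50.20·0.1800 + 6.400·25.10)/56.60 = 2.998 mg/L.
After outfall 2: Q = 56.60 + 5.400 = 62.00 m³/s; C = (56.60·2.998 + 5.400·17.00)/62.00 = 4.217 mg/L.

4.22 mg/L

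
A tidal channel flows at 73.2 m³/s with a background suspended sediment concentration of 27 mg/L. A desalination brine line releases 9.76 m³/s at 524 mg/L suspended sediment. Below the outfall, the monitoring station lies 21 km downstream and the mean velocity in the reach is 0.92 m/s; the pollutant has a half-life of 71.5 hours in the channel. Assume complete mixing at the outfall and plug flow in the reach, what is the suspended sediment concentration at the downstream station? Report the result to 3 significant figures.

Flow-weighted average: C = (73.20·27.00 + 9.760·524.0) / 82.96 = 7091/82.96 = 85.47 mg/L.
Travel time t = 21·1000 / 0.92 = 22830 s = 6.341 h.
Half-life 71.5 h → k = ln 2 / 71.5 = 0.009694 h⁻¹ = 0.2327 d⁻¹.
First-order decay: C = 85.47·exp(−k·t) = 85.47·0.9404 = 80.38 mg/L.

80.4 mg/L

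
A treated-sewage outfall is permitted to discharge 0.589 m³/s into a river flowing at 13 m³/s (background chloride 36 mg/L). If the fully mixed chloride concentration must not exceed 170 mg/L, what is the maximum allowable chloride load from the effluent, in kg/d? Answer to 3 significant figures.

Mass balance at the limit: 13.00·36.00 + 0.5890·Cₑ = 13.59·170 → Cₑ = 3128 mg/L.
Load = 0.5890 m³/s × 3128 g/m³ × 86 400 s/d = 159200 kg/d.

159000 kg/d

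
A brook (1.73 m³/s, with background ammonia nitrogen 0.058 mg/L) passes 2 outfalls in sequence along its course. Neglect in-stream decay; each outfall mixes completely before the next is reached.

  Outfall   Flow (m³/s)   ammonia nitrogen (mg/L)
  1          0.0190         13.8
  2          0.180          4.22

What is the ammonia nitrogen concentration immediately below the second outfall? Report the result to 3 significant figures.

Below outfall 1: Q → 1.749 m³/s, C = (1.730·0.05800 + 0.01900·13.80)/1.749 = 0.2073 mg/L.
Below outfall 2: Q → 1.929 m³/s, C = (1.749·0.2073 + 0.1800·4.220)/1.929 = 0.5817 mg/L.

0.582 mg/L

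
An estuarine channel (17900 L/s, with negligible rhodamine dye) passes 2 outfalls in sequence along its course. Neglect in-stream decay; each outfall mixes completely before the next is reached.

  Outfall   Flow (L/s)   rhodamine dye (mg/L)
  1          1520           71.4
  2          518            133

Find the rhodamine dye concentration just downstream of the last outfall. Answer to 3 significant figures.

Below outfall 1: Q → 19420 L/s, C = (17900·0 + 1520·71.40)/19420 = 5.588 mg/L.
Below outfall 2: Q → 19940 L/s, C = (19420·5.588 + 518.0·133.0)/19940 = 8.899 mg/L.

8.90 mg/L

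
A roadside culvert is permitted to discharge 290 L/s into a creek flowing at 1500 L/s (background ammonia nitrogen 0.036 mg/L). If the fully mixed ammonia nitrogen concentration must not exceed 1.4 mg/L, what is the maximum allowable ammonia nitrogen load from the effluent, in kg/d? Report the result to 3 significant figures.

Mass balance at the limit: 1500·0.03600 + 290.0·Cₑ = 1790·1.4 → Cₑ = 8.455 mg/L.
290.0 L/s = 0.2900 m³/s. Load = 0.2900 m³/s × 8.455 g/m³ × 86 400 s/d = 211.9 kg/d.

212 kg/d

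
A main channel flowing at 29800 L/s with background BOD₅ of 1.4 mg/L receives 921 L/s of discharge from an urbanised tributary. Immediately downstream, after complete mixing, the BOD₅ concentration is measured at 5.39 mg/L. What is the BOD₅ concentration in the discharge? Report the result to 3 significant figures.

134 mg/L

Mass balance: 29800·1.400 + 921.0·Cₑ = 30720·5.390
→ Cₑ = (30720·5.390 − 29800·1.400) / 921.0 = 134.5 mg/L.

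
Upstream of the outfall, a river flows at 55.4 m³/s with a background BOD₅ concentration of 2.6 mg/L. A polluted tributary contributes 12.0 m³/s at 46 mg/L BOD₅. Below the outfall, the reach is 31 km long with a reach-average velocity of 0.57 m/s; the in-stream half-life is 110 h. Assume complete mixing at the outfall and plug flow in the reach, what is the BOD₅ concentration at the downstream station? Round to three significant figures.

9.39 mg/L

Mixed concentration C = ΣQC/ΣQ = (55.40·2.600 + 12.00·46.00) / 67.40 = 696.0/67.40 = 10.33 mg/L.
Travel time t = 31·1000 / 0.57 = 54390 s = 15.11 h.
Half-life 110 h → k = ln 2 / 110 = 0.006301 h⁻¹ = 0.1512 d⁻¹.
Applying C = C₀e^(−kt): 10.33 × 0.9092 = 9.389 mg/L.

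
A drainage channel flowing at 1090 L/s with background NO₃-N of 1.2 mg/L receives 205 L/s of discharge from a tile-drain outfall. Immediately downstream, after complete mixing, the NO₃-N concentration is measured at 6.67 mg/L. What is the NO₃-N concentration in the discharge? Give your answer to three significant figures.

Mass balance: 1090·1.200 + 205.0·Cₑ = 1295·6.670
→ Cₑ = (1295·6.670 − 1090·1.200) / 205.0 = 35.75 mg/L.

35.8 mg/L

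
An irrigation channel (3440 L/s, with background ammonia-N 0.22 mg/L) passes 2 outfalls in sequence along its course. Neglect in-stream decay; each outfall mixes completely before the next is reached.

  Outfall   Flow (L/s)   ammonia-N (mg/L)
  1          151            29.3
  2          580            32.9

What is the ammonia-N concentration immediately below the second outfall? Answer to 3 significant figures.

After outfall 1: Q = 3440 + 151.0 = 3591 L/s; C = (3440·0.2200 + 151.0·29.30)/3591 = 1.443 mg/L.
After outfall 2: Q = 3591 + 580.0 = 4171 L/s; C = (3591·1.443 + 580.0·32.90)/4171 = 5.817 mg/L.

5.82 mg/L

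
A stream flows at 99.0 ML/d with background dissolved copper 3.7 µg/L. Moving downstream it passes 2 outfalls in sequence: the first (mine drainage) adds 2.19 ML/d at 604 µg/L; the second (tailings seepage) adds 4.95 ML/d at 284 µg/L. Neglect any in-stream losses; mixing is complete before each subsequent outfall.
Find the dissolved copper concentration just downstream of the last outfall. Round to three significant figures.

29.2 µg/L

Outfall 1: combined Q = 101.2 ML/d; C = (99.00·3.700 + 2.190·604.0)/101.2 = 16.69 µg/L.
Outfall 2: combined Q = 106.1 ML/d; C = (101.2·16.69 + 4.950·284.0)/106.1 = 29.16 µg/L.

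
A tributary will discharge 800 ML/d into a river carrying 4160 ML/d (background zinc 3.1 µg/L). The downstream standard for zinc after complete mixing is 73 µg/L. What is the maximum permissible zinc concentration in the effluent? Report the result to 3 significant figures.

At the limit, (Qr·Cr + Qe·Cₑ)/(Qr + Qe) = 73:
Cₑ = (4960·73 − 4160·3.100) / 800.0 = 436.5 µg/L.

436 µg/L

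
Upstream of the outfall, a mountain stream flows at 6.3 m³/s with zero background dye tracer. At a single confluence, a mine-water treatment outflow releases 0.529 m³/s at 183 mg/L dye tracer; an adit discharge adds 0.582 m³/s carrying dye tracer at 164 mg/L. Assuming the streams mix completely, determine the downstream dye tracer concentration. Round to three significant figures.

After mixing, C = (6.300·0 + 0.5290·183.0 + 0.5820·164.0) / 7.411 = 192.3/7.411 = 25.94 mg/L.

25.9 mg/L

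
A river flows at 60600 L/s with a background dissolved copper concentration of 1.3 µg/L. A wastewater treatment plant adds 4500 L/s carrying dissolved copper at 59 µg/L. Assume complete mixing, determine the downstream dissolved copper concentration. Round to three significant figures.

5.29 µg/L

Mixed concentration C = ΣQC/ΣQ = (60600·1.300 + 4500·59.00) / 65100 = 344300/65100 = 5.288 µg/L.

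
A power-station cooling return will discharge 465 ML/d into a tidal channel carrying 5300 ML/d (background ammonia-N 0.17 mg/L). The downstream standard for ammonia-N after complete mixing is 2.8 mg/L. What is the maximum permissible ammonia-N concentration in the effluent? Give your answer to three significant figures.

At the limit, (Qr·Cr + Qe·Cₑ)/(Qr + Qe) = 2.8:
Cₑ = (5765·2.8 − 5300·0.1700) / 465.0 = 32.78 mg/L.

32.8 mg/L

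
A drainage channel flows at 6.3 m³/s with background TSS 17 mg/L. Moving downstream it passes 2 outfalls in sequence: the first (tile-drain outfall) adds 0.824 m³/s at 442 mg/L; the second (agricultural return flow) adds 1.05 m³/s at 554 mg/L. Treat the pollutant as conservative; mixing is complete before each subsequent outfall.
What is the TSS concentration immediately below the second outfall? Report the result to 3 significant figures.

129 mg/L

Below outfall 1: Q → 7.124 m³/s, C = (6.300·17.00 + 0.8240·442.0)/7.124 = 66.16 mg/L.
Below outfall 2: Q → 8.174 m³/s, C = (7.124·66.16 + 1.050·554.0)/8.174 = 128.8 mg/L.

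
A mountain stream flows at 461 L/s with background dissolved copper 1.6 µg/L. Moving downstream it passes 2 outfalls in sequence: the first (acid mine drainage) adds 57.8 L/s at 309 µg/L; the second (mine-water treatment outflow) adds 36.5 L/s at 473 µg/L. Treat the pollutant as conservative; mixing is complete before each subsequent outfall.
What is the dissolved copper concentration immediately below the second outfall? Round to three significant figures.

Outfall 1: combined Q = 518.8 L/s; C = (461.0·1.600 + 57.80·309.0)/518.8 = 35.85 µg/L.
Outfall 2: combined Q = 555.3 L/s; C = (518.8·35.85 + 36.50·473.0)/555.3 = 64.58 µg/L.

64.6 µg/L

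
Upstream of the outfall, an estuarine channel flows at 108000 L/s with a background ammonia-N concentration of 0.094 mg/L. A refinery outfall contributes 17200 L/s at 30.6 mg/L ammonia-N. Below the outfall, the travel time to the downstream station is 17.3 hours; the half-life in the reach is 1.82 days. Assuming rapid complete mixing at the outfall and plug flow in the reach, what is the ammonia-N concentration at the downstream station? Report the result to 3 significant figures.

3.26 mg/L

Mass balance: C = (108000·0.09400 + 17200·30.60) / 125200 = 536500/125200 = 4.285 mg/L.
Half-life 1.82 d → k = ln 2 / 1.82 = 0.3809 d⁻¹.
Applying C = C₀e^(−kt): 4.285 × 0.7599 = 3.256 mg/L.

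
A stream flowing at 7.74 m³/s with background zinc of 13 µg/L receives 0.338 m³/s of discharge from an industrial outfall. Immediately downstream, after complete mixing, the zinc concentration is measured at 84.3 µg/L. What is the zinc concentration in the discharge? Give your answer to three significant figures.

1720 µg/L

Mass balance: 7.740·13.00 + 0.3380·Cₑ = 8.078·84.30
→ Cₑ = (8.078·84.30 − 7.740·13.00) / 0.3380 = 1717 µg/L.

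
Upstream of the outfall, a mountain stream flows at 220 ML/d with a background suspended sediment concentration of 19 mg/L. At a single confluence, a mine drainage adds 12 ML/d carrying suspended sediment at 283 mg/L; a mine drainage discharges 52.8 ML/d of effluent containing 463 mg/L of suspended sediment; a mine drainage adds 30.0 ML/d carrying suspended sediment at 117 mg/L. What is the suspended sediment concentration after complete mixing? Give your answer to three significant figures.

113 mg/L

Flow-weighted average: C = (220.0·19.00 + 12.00·283.0 + 52.80·463.0 + 30.00·117.0) / 314.8 = 35530/314.8 = 112.9 mg/L.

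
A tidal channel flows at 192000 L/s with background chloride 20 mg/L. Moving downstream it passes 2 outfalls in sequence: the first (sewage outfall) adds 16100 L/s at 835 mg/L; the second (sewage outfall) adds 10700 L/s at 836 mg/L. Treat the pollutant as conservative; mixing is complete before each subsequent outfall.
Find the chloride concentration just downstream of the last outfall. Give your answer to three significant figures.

Outfall 1: combined Q = 208100 L/s; C = (192000·20.00 + 16100·835.0)/208100 = 83.05 mg/L.
Outfall 2: combined Q = 218800 L/s; C = (208100·83.05 + 10700·836.0)/218800 = 119.9 mg/L.

120 mg/L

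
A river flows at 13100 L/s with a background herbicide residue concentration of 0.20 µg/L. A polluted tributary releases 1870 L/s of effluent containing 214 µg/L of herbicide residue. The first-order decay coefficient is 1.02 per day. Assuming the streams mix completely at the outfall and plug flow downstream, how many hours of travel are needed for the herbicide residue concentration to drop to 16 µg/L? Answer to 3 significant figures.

12.2 h

Mixed concentration C = ΣQC/ΣQ = (13100·0.2000 + 1870·214.0) / 14970 = 402800/14970 = 26.91 µg/L.
26.91·exp(−k·t) = 16 → t = ln(26.91/16)/k = 44030 s = 12.23 h.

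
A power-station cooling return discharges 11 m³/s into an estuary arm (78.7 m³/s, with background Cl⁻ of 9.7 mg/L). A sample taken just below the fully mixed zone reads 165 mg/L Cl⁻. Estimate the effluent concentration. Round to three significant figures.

1280 mg/L

Mass balance: 78.70·9.700 + 11.00·Cₑ = 89.70·165.0
→ Cₑ = (89.70·165.0 − 78.70·9.700) / 11.00 = 1276 mg/L.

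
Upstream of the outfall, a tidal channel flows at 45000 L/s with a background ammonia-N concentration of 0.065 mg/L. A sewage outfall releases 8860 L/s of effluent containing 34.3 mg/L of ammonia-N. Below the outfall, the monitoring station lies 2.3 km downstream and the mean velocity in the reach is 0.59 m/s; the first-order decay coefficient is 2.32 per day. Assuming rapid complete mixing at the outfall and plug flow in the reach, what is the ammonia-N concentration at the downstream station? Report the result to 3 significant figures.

5.13 mg/L

Flow-weighted average: C = (45000·0.06500 + 8860·34.30) / 53860 = 306800/53860 = 5.697 mg/L.
Travel time t = 2.3·1000 / 0.59 = 3898 s = 1.083 h.
Decay over the reach: 5.697·exp(−kt) = 5.697·0.9006 = 5.131 mg/L.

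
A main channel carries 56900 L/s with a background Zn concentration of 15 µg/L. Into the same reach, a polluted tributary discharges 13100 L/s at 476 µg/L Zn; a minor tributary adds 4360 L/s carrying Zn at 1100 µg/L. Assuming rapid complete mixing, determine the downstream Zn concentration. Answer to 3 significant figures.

Flow-weighted average: C = (56900·15.00 + 13100·476.0 + 4360·1100) / 74360 = 11890000/74360 = 159.8 µg/L.

160 µg/L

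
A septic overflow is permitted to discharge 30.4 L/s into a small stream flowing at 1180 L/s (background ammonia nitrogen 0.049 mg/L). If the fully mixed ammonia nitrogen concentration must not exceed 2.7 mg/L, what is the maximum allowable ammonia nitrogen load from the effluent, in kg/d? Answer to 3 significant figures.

Mass balance at the limit: 1180·0.04900 + 30.40·Cₑ = 1210·2.7 → Cₑ = 105.6 mg/L.
30.40 L/s = 0.03040 m³/s. Load = 0.03040 m³/s × 105.6 g/m³ × 86 400 s/d = 277.4 kg/d.

277 kg/d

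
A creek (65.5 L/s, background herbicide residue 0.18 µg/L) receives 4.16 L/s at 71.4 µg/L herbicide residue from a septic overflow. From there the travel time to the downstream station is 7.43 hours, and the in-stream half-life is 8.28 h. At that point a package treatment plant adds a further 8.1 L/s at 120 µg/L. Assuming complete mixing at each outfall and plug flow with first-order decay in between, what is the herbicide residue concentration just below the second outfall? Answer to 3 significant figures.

Conservation of mass: C = (65.50·0.1800 + 4.160·71.40) / 69.66 = 308.8/69.66 = 4.433 µg/L; combined flow 69.66 L/s.
Half-life 8.28 h → k = ln 2 / 8.28 = 0.08371 h⁻¹ = 2.009 d⁻¹.
Applying C = C₀e^(−kt): 4.433 × 0.5369 = 2.380 µg/L.
Second outfall: C = (69.66·2.380 + 8.100·120.0)/77.76 = 14.63 µg/L.

14.6 µg/L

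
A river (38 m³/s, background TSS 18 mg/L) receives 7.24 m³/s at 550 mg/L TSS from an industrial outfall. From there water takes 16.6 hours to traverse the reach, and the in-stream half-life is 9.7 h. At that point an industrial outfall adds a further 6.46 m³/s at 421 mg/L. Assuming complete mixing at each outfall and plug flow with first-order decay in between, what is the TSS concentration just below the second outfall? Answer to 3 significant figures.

80.2 mg/L

Mixed concentration C = ΣQC/ΣQ = (38.00·18.00 + 7.240·550.0) / 45.24 = 4666/45.24 = 103.1 mg/L; combined flow 45.24 m³/s.
Half-life 9.7 h → k = ln 2 / 9.7 = 0.07146 h⁻¹ = 1.715 d⁻¹.
First-order decay: C = 103.1·exp(−k·t) = 103.1·0.3054 = 31.50 mg/L.
At the second outfall, C = (45.24·31.50 + 6.460·421.0) / (45.24 + 6.460) = 80.17 mg/L.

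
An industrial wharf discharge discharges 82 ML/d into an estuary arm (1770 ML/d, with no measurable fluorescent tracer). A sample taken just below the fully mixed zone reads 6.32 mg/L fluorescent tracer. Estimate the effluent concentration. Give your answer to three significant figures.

Mass balance: 1770·0 + 82.00·Cₑ = 1852·6.320
→ Cₑ = (1852·6.320 − 1770·0) / 82.00 = 142.7 mg/L.

143 mg/L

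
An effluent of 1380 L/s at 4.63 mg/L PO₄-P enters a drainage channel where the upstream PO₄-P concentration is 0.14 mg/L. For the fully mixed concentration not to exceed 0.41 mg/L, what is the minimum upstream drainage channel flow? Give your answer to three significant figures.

21600 L/s

Set C_mix = 0.41: (Q·0.1400 + 1380·4.630) / (Q + 1380) = 0.41
→ Q = 1380·(4.630 − 0.41)/(0.41 − 0.1400) = 21570 L/s.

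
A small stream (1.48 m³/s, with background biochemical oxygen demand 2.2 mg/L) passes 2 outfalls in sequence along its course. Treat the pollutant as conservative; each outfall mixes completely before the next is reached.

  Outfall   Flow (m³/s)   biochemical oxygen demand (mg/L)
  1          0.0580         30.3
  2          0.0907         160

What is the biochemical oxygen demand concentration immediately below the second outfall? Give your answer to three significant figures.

After outfall 1: Q = 1.480 + 0.05800 = 1.538 m³/s; C = (1.480·2.200 + 0.05800·30.30)/1.538 = 3.260 mg/L.
After outfall 2: Q = 1.538 + 0.09070 = 1.629 m³/s; C = (1.538·3.260 + 0.09070·160.0)/1.629 = 11.99 mg/L.

12.0 mg/L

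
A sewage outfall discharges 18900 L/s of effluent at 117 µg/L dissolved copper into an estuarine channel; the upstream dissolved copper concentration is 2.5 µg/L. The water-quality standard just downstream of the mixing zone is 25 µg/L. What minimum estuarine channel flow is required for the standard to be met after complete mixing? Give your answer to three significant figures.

Set C_mix = 25: (Q·2.500 + 18900·117.0) / (Q + 18900) = 25
→ Q = 18900·(117.0 − 25)/(25 − 2.500) = 77280 L/s.

77300 L/s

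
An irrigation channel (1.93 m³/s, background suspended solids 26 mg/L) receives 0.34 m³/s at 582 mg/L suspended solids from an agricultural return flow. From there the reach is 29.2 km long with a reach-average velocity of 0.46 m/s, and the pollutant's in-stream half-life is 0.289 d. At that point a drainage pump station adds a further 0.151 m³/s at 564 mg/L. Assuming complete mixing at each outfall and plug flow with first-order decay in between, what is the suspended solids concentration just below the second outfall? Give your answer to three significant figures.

Mixed concentration C = ΣQC/ΣQ = (1.930·26.00 + 0.3400·582.0) / 2.270 = 248.1/2.270 = 109.3 mg/L; combined flow 2.270 m³/s.
Travel time t = 29.2·1000 / 0.46 = 63480 s = 17.63 h.
Half-life 0.289 d → k = ln 2 / 0.289 = 2.398 d⁻¹.
Applying C = C₀e^(−kt): 109.3 × 0.1717 = 18.76 mg/L.
At the second outfall, C = (2.270·18.76 + 0.1510·564.0) / (2.270 + 0.1510) = 52.77 mg/L.

52.8 mg/L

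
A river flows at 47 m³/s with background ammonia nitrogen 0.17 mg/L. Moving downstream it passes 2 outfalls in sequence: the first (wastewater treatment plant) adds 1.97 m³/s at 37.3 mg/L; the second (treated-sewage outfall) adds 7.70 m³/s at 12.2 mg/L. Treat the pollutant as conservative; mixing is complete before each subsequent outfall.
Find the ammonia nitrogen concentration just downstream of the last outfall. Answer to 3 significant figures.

After outfall 1: Q = 47.00 + 1.970 = 48.97 m³/s; C = (47.00·0.1700 + 1.970·37.30)/48.97 = 1.664 mg/L.
After outfall 2: Q = 48.97 + 7.700 = 56.67 m³/s; C = (48.97·1.664 + 7.700·12.20)/56.67 = 3.095 mg/L.

3.10 mg/L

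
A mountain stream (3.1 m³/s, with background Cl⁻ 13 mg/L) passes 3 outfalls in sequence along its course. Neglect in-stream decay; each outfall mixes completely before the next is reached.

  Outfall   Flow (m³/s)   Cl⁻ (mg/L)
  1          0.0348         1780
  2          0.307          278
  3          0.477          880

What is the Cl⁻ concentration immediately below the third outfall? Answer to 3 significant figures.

After outfall 1: Q = 3.100 + 0.03480 = 3.135 m³/s; C = (3.100·13.00 + 0.03480·1780)/3.135 = 32.62 mg/L.
After outfall 2: Q = 3.135 + 0.3070 = 3.442 m³/s; C = (3.135·32.62 + 0.3070·278.0)/3.442 = 54.50 mg/L.
After outfall 3: Q = 3.442 + 0.4770 = 3.919 m³/s; C = (3.442·54.50 + 0.4770·880.0)/3.919 = 155.0 mg/L.

155 mg/L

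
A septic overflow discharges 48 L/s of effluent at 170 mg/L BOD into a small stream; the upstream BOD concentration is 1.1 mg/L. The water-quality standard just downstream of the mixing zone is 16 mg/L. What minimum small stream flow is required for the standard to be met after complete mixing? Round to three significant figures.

496 L/s

Set C_mix = 16: (Q·1.100 + 48.00·170.0) / (Q + 48.00) = 16
→ Q = 48.00·(170.0 − 16)/(16 − 1.100) = 496.1 L/s.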